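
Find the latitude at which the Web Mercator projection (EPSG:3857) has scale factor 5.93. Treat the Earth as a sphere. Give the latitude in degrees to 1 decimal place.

80.3°

Mercator scale is k = sec φ = 1/cos φ.
1/cos φ = 5.93  ⇒  cos φ = 0.1686  ⇒  φ = arccos(0.1686) ≈ 80.3°.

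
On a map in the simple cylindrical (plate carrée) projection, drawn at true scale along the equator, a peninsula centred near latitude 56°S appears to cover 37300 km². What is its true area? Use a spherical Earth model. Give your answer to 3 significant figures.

In the plate carrée (x = Rλ, y = Rφ), meridians are true-scale (h = 1) and parallels are stretched by k = sec φ.
Areal scale = h·k = 1 × sec φ; at 56°, h = 1.000, k = 1.788, so h·k = 1.788.
True area = apparent / (areal scale) = 37300 / 1.788 ≈ 20900 km².

20900 km²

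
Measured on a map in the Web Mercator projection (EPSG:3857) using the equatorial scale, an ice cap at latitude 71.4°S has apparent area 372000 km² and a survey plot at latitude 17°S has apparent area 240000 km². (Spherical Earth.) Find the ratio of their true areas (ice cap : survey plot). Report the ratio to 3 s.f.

0.172

On Mercator the areal scale is sec²φ, so true area = apparent × cos²φ.
True area of ice cap: 372000 × cos²(71.4°) = 372000 × 0.1017 = 37850 km².
True area of survey plot: 240000 × cos²(17°) = 240000 × 0.9145 = 219500 km².
Ratio = 37850 / 219500 ≈ 0.172.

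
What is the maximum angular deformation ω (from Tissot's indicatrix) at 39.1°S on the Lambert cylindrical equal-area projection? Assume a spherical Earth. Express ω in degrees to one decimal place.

The Lambert cylindrical equal-area projection is the cylindrical equal-area projection with its standard parallel at the equator (φ₀ = 0). Cylindrical equal-area (φ₀ = 0°): h = cos φ / cos 0° along meridians, k = cos 0° / cos φ along parallels; h·k = 1.
At 39.1°: h = 0.7760, k = 1.289; principal scales a = 1.289, b = 0.7760.
sin(ω/2) = (a − b)/(a + b) = 0.5125/2.065 = 0.2482, so ω = 2 arcsin(0.2482) ≈ 28.7°.

28.7°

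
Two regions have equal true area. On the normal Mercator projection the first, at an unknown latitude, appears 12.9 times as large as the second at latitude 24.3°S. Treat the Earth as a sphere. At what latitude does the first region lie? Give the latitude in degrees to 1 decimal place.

On Mercator, (apparent₁)/(apparent₂) = sec²φ₁ / sec²φ₂ when true areas are equal.
cos²φ₂ / cos²φ₁ = 12.9  ⇒  cos φ₁ = cos 24.3° / √12.9 = 0.9114/3.592 = 0.2538.
φ₁ = arccos(0.2538) ≈ 75.3°.

75.3°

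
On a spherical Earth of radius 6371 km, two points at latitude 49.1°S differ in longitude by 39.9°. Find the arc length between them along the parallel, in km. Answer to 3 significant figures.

2900 km

Arc length along a parallel = R cos φ · Δλ (with Δλ in radians).
= 6371 × cos 49.1° × (39.9° × π/180) = 6371 × 0.6547 × 0.6964 ≈ 2900 km.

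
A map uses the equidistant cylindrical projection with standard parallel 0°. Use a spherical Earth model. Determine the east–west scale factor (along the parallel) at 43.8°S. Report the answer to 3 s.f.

Plate carrée maps x = Rλ, y = Rφ. The meridian scale is h = 1 and the parallel scale is k = 1/cos φ = sec φ.
k = 1/cos 43.8° = 1/0.7218 = 1.386.

1.39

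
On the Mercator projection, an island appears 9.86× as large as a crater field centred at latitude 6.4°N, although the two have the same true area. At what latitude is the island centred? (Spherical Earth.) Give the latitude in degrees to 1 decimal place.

71.5°

For equal true areas on Mercator, apparent areas scale as sec²φ, so the ratio is cos²φ₂ / cos²φ₁.
cos²φ₂ / cos²φ₁ = 9.86  ⇒  cos φ₁ = cos 6.4° / √9.86 = 0.9938/3.140 = 0.3165.
φ₁ = arccos(0.3165) ≈ 71.5°.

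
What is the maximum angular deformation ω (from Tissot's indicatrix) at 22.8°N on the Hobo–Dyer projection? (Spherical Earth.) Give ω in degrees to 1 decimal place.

The Hobo–Dyer projection is cylindrical equal-area with φ₀ = 37.5°. A cylindrical equal-area projection with standard parallel φ₀ has meridian scale h = cos φ / cos φ₀ and parallel scale k = cos φ₀ / cos φ (so areas are preserved, h·k = 1).
At 22.8°: h = 1.162, k = 0.8606; principal scales a = 1.162, b = 0.8606.
sin(ω/2) = (a − b)/(a + b) = 0.3014/2.023 = 0.1490, so ω = 2 arcsin(0.1490) ≈ 17.1°.

17.1°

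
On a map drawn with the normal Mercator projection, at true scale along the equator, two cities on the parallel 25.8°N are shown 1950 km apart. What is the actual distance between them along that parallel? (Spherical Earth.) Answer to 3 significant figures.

1760 km

For Mercator, h = k = sec φ (a conformal cylindrical projection has a single point scale, 1/cos φ).
Along the parallel at 25.8°, map distances are exaggerated by k = sec 25.8° = 1.111.
True distance = 1950 / 1.111 = 1950 × cos 25.8° ≈ 1760 km.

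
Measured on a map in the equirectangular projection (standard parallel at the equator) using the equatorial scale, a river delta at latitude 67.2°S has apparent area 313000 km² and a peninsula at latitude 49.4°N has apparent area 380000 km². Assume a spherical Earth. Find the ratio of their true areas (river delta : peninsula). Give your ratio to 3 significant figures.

On the plate carrée, areal scale = h·k = 1 × sec φ, so true area = apparent × cos φ.
True area of river delta: 313000 × cos(67.2°) = 313000 × 0.3875 = 121300 km².
True area of peninsula: 380000 × cos(49.4°) = 380000 × 0.6508 = 247300 km².
Ratio = 121300 / 247300 ≈ 0.490.

0.490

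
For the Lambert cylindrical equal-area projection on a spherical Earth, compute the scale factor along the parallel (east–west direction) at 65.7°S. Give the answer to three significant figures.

The Lambert cylindrical equal-area projection is the cylindrical equal-area projection with its standard parallel at the equator (φ₀ = 0). A cylindrical equal-area projection with standard parallel φ₀ has meridian scale h = cos φ / cos φ₀ and parallel scale k = cos φ₀ / cos φ (so areas are preserved, h·k = 1).
k = cos 0° / cos 65.7° = 1.000/0.4115 = 2.430.

2.43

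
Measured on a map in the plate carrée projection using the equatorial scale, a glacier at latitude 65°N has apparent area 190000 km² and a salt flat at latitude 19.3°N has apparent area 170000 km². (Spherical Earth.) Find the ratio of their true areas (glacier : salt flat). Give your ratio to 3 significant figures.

0.500

Plate carrée has h = 1 and k = sec φ, giving areal scale sec φ; true area = (apparent area) · cos φ.
True area of glacier: 190000 × cos(65°) = 190000 × 0.4226 = 80300 km².
True area of salt flat: 170000 × cos(19.3°) = 170000 × 0.9438 = 160400 km².
Ratio = 80300 / 160400 ≈ 0.500.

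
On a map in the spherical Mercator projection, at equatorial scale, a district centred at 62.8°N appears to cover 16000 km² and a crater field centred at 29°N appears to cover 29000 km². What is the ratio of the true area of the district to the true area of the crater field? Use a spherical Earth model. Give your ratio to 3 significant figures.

On Mercator the areal scale is sec²φ, so true area = apparent × cos²φ.
True area of district: 16000 × cos²(62.8°) = 16000 × 0.2089 = 3343 km².
True area of crater field: 29000 × cos²(29°) = 29000 × 0.7650 = 22180 km².
Ratio = 3343 / 22180 ≈ 0.151.

0.151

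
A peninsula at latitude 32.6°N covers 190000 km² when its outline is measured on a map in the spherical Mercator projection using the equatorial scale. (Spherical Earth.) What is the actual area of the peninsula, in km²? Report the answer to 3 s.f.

Mercator is conformal, so the point scale is isotropic: h = k = sec φ = 1/cos φ.
Areal scale = k² = sec²φ = 1/cos²(32.6°) = 1/0.8425² = 1.409.
True area = apparent / (areal scale) = 190000 / 1.409 ≈ 135000 km².

135000 km²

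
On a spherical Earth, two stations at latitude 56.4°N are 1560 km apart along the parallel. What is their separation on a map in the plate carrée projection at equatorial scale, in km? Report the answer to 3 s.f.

For the equirectangular projection with φ₀ = 0 (plate carrée), h = 1 along meridians and k = sec φ along parallels.
Along the parallel, k = sec 56.4° = 1/0.5534 = 1.807.
Map distance = 1560 × 1.807 ≈ 2820 km.

2820 km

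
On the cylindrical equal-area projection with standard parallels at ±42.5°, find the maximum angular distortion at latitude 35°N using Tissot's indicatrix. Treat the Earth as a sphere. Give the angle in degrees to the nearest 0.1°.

Cylindrical equal-area (φ₀ = 42.5°): h = cos φ / cos 42.5° along meridians, k = cos 42.5° / cos φ along parallels; h·k = 1.
At 35°: h = 1.111, k = 0.9000; principal scales a = 1.111, b = 0.9000.
sin(ω/2) = (a − b)/(a + b) = 0.2110/2.011 = 0.1049, so ω = 2 arcsin(0.1049) ≈ 12.0°.

12.0°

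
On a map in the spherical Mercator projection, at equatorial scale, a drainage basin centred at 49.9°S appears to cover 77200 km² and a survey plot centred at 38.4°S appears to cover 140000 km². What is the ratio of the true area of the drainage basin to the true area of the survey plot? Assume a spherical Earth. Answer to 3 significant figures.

0.373

Mercator's areal exaggeration is sec²φ; hence true area = (apparent area) · cos²φ.
True area of drainage basin: 77200 × cos²(49.9°) = 77200 × 0.4149 = 32030 km².
True area of survey plot: 140000 × cos²(38.4°) = 140000 × 0.6142 = 85980 km².
Ratio = 32030 / 85980 ≈ 0.373.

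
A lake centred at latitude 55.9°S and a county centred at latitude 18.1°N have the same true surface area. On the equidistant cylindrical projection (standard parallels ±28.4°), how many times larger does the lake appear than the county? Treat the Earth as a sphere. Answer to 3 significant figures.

The equidistant cylindrical projection with φ₀ = 28.4° has h = 1 (meridians true) and k = cos φ₀ / cos φ along parallels.
Areal scale at 55.9°: h·k = 1.000 × 1.569 = 1.569.
Areal scale at 18.1°: h·k = 1.000 × 0.9254 = 0.9254.
Ratio = 1.569/0.9254 ≈ 1.70.

1.70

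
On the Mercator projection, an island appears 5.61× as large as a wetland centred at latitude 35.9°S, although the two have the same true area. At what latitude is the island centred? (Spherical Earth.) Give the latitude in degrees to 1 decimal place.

On Mercator, (apparent₁)/(apparent₂) = sec²φ₁ / sec²φ₂ when true areas are equal.
cos²φ₂ / cos²φ₁ = 5.61  ⇒  cos φ₁ = cos 35.9° / √5.61 = 0.8100/2.369 = 0.3420.
φ₁ = arccos(0.3420) ≈ 70.0°.

70.0°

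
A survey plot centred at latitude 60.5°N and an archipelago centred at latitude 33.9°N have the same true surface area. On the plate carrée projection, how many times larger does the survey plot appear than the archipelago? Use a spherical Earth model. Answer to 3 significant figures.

Plate carrée maps x = Rλ, y = Rφ. The meridian scale is h = 1 and the parallel scale is k = 1/cos φ = sec φ.
Areal scale at 60.5°: h·k = 1.000 × 2.031 = 2.031.
Areal scale at 33.9°: h·k = 1.000 × 1.205 = 1.205.
Ratio = 2.031/1.205 ≈ 1.69.

1.69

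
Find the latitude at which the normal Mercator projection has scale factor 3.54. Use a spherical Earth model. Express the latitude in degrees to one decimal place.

73.6°

Mercator scale is k = sec φ = 1/cos φ.
1/cos φ = 3.54  ⇒  cos φ = 0.2825  ⇒  φ = arccos(0.2825) ≈ 73.6°.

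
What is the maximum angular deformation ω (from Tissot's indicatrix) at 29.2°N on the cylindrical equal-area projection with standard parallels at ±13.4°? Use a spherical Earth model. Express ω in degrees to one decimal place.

12.4°

A cylindrical equal-area projection with standard parallel φ₀ has meridian scale h = cos φ / cos φ₀ and parallel scale k = cos φ₀ / cos φ (so areas are preserved, h·k = 1).
At 29.2°: h = 0.8974, k = 1.114; principal scales a = 1.114, b = 0.8974.
sin(ω/2) = (a − b)/(a + b) = 0.2170/2.012 = 0.1079, so ω = 2 arcsin(0.1079) ≈ 12.4°.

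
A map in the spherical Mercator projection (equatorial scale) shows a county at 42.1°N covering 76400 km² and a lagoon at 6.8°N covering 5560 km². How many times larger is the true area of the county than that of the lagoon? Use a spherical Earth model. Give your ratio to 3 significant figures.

7.67

Since Mercator area scale is 1/cos²φ, the true area equals the apparent area multiplied by cos²φ.
True area of county: 76400 × cos²(42.1°) = 76400 × 0.5505 = 42060 km².
True area of lagoon: 5560 × cos²(6.8°) = 5560 × 0.9860 = 5482 km².
Ratio = 42060 / 5482 ≈ 7.67.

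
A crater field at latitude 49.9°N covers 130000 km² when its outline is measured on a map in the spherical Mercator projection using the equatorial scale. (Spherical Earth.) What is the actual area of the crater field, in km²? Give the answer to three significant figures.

For Mercator, h = k = sec φ (a conformal cylindrical projection has a single point scale, 1/cos φ).
Areal scale = k² = sec²φ = 1/cos²(49.9°) = 1/0.6441² = 2.410.
True area = apparent / (areal scale) = 130000 / 2.410 ≈ 53900 km².

53900 km²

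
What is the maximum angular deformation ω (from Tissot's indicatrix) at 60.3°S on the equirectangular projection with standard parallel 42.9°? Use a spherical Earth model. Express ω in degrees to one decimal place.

22.3°

With standard parallel φ₀ = 42.9°, the equirectangular projection gives x = Rλ cos φ₀, y = Rφ, so h = 1 and k = cos 42.9° / cos φ.
At 60.3°: h = 1.000, k = 1.479; principal scales a = 1.479, b = 1.000.
sin(ω/2) = (a − b)/(a + b) = 0.4785/2.479 = 0.1931, so ω = 2 arcsin(0.1931) ≈ 22.3°.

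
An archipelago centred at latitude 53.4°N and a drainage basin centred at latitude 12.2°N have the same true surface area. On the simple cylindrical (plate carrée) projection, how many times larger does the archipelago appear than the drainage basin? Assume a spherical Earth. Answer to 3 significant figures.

Plate carrée maps x = Rλ, y = Rφ. The meridian scale is h = 1 and the parallel scale is k = 1/cos φ = sec φ.
Areal scale at 53.4°: h·k = 1.000 × 1.677 = 1.677.
Areal scale at 12.2°: h·k = 1.000 × 1.023 = 1.023.
Ratio = 1.677/1.023 ≈ 1.64.

1.64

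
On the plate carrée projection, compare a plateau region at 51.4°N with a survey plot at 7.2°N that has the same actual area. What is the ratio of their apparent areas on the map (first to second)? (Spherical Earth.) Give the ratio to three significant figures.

In the plate carrée (x = Rλ, y = Rφ), meridians are true-scale (h = 1) and parallels are stretched by k = sec φ.
Areal scale at 51.4°: h·k = 1.000 × 1.603 = 1.603.
Areal scale at 7.2°: h·k = 1.000 × 1.008 = 1.008.
Ratio = 1.603/1.008 ≈ 1.59.

1.59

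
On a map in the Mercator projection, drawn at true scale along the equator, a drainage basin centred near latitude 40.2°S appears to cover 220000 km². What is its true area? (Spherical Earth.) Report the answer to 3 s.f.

The Mercator projection is conformal; its linear scale factor is the same in every direction and equals sec φ = 1/cos φ.
Areal scale = k² = sec²φ = 1/cos²(40.2°) = 1/0.7638² = 1.714.
True area = apparent / (areal scale) = 220000 / 1.714 ≈ 128000 km².

128000 km²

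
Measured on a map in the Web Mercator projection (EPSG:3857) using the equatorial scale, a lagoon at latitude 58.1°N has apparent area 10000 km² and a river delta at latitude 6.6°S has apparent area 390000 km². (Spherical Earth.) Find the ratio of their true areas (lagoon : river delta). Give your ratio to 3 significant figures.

On Mercator the areal scale is sec²φ, so true area = apparent × cos²φ.
True area of lagoon: 10000 × cos²(58.1°) = 10000 × 0.2792 = 2792 km².
True area of river delta: 390000 × cos²(6.6°) = 390000 × 0.9868 = 384800 km².
Ratio = 2792 / 384800 ≈ 0.00726.

0.00726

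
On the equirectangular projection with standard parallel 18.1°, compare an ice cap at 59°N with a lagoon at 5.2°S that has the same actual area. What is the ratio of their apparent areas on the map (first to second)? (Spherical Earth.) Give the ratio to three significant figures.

With standard parallel φ₀ = 18.1°, the equirectangular projection gives x = Rλ cos φ₀, y = Rφ, so h = 1 and k = cos 18.1° / cos φ.
Areal scale at 59°: h·k = 1.000 × 1.846 = 1.846.
Areal scale at 5.2°: h·k = 1.000 × 0.9544 = 0.9544.
Ratio = 1.846/0.9544 ≈ 1.93.

1.93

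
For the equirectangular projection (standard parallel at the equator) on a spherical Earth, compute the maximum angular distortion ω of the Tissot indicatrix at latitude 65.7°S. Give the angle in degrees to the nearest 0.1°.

49.3°

Plate carrée maps x = Rλ, y = Rφ. The meridian scale is h = 1 and the parallel scale is k = 1/cos φ = sec φ.
At 65.7°: h = 1.000, k = 2.430; principal scales a = 2.430, b = 1.000.
sin(ω/2) = (a − b)/(a + b) = 1.430/3.430 = 0.4169, so ω = 2 arcsin(0.4169) ≈ 49.3°.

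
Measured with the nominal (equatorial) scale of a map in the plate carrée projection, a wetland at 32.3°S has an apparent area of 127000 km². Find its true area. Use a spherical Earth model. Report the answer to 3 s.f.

For the equirectangular projection with φ₀ = 0 (plate carrée), h = 1 along meridians and k = sec φ along parallels.
Areal scale = h·k = 1 × sec φ; at 32.3°, h = 1.000, k = 1.183, so h·k = 1.183.
True area = apparent / (areal scale) = 127000 / 1.183 ≈ 107000 km².

107000 km²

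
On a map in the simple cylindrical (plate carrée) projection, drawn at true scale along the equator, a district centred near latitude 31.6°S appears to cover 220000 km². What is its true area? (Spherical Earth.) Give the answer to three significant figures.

187000 km²

For the equirectangular projection with φ₀ = 0 (plate carrée), h = 1 along meridians and k = sec φ along parallels.
Areal scale = h·k = 1 × sec φ; at 31.6°, h = 1.000, k = 1.174, so h·k = 1.174.
True area = apparent / (areal scale) = 220000 / 1.174 ≈ 187000 km².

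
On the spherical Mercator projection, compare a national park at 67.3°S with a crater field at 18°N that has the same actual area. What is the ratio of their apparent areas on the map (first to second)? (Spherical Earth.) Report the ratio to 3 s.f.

Mercator areal scale is sec²φ.
At 67.3°: sec²(67.3°) = 1/0.3859² = 6.715.
At 18°: sec²(18°) = 1/0.9511² = 1.106.
Ratio = 6.715/1.106 = cos²(18°)/cos²(67.3°) ≈ 6.07.

6.07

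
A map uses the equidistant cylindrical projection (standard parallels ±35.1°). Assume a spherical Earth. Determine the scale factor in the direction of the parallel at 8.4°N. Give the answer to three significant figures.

0.827

With standard parallel φ₀ = 35.1°, the equirectangular projection gives x = Rλ cos φ₀, y = Rφ, so h = 1 and k = cos 35.1° / cos φ.
k = cos 35.1° / cos 8.4° = 0.8181/0.9893 = 0.8270.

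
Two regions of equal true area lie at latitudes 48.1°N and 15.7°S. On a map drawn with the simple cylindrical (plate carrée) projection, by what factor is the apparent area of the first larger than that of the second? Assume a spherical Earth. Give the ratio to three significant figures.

Plate carrée maps x = Rλ, y = Rφ. The meridian scale is h = 1 and the parallel scale is k = 1/cos φ = sec φ.
Areal scale at 48.1°: h·k = 1.000 × 1.497 = 1.497.
Areal scale at 15.7°: h·k = 1.000 × 1.039 = 1.039.
Ratio = 1.497/1.039 ≈ 1.44.

1.44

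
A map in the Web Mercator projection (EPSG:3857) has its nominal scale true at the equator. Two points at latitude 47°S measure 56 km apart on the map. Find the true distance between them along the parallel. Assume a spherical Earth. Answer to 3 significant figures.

For Mercator, h = k = sec φ (a conformal cylindrical projection has a single point scale, 1/cos φ).
Along the parallel at 47°, map distances are exaggerated by k = sec 47° = 1.466.
True distance = 56 / 1.466 = 56 × cos 47° ≈ 38.2 km.

38.2 km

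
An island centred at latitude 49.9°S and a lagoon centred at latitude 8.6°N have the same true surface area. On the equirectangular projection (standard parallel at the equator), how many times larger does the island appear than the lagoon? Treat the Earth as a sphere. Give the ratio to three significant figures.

1.54

For the equirectangular projection with φ₀ = 0 (plate carrée), h = 1 along meridians and k = sec φ along parallels.
Areal scale at 49.9°: h·k = 1.000 × 1.552 = 1.552.
Areal scale at 8.6°: h·k = 1.000 × 1.011 = 1.011.
Ratio = 1.552/1.011 ≈ 1.54.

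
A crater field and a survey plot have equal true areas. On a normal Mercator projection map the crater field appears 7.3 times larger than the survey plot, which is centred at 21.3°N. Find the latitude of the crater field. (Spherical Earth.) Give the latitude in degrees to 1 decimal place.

Mercator areal scale is sec²φ, so apparent-area ratio = sec²φ₁ / sec²φ₂ = cos²φ₂ / cos²φ₁.
cos²φ₂ / cos²φ₁ = 7.3  ⇒  cos φ₁ = cos 21.3° / √7.3 = 0.9317/2.702 = 0.3448.
φ₁ = arccos(0.3448) ≈ 69.8°.

69.8°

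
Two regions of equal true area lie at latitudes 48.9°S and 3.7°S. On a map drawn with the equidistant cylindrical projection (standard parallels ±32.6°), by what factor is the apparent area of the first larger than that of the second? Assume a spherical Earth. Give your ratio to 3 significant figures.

1.52

The equidistant cylindrical projection with φ₀ = 32.6° has h = 1 (meridians true) and k = cos φ₀ / cos φ along parallels.
Areal scale at 48.9°: h·k = 1.000 × 1.282 = 1.282.
Areal scale at 3.7°: h·k = 1.000 × 0.8442 = 0.8442.
Ratio = 1.282/0.8442 ≈ 1.52.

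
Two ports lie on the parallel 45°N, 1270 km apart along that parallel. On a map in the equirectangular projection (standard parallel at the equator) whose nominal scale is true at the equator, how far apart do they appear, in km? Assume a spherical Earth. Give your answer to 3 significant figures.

Plate carrée maps x = Rλ, y = Rφ. The meridian scale is h = 1 and the parallel scale is k = 1/cos φ = sec φ.
Along the parallel, k = sec 45° = 1/0.7071 = 1.414.
Map distance = 1270 × 1.414 ≈ 1800 km.

1800 km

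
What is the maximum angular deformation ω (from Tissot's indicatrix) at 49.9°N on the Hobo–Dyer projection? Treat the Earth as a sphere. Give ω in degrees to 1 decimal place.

23.7°

Hobo–Dyer is a cylindrical equal-area projection with standard parallels at ±37.5°. A cylindrical equal-area projection with standard parallel φ₀ has meridian scale h = cos φ / cos φ₀ and parallel scale k = cos φ₀ / cos φ (so areas are preserved, h·k = 1).
At 49.9°: h = 0.8119, k = 1.232; principal scales a = 1.232, b = 0.8119.
sin(ω/2) = (a − b)/(a + b) = 0.4198/2.044 = 0.2054, so ω = 2 arcsin(0.2054) ≈ 23.7°.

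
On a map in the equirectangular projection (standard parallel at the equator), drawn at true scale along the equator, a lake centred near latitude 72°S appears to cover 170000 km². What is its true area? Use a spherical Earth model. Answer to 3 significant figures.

Plate carrée maps x = Rλ, y = Rφ. The meridian scale is h = 1 and the parallel scale is k = 1/cos φ = sec φ.
Areal scale = h·k = 1 × sec φ; at 72°, h = 1.000, k = 3.236, so h·k = 3.236.
True area = apparent / (areal scale) = 170000 / 3.236 ≈ 52500 km².

52500 km²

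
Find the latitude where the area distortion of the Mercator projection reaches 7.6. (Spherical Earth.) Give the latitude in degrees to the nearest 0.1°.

68.7°

Mercator areal scale is sec²φ.
sec²φ = 7.6  ⇒  cos²φ = 0.1316  ⇒  cos φ = 0.3627.
φ = arccos(0.3627) ≈ 68.7°.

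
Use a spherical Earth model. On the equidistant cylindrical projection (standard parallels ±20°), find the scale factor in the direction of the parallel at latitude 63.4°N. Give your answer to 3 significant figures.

2.10

The equidistant cylindrical projection with φ₀ = 20° has h = 1 (meridians true) and k = cos φ₀ / cos φ along parallels.
k = cos 20° / cos 63.4° = 0.9397/0.4478 = 2.099.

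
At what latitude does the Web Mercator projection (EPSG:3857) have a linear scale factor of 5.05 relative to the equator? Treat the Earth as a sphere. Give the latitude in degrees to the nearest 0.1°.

78.6°

Mercator scale is k = sec φ = 1/cos φ.
1/cos φ = 5.05  ⇒  cos φ = 0.1980  ⇒  φ = arccos(0.1980) ≈ 78.6°.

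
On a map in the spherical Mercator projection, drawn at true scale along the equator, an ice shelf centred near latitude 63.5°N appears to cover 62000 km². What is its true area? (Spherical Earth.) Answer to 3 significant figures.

12300 km²

Mercator is conformal, so the point scale is isotropic: h = k = sec φ = 1/cos φ.
Areal scale = k² = sec²φ = 1/cos²(63.5°) = 1/0.4462² = 5.023.
True area = apparent / (areal scale) = 62000 / 5.023 ≈ 12300 km².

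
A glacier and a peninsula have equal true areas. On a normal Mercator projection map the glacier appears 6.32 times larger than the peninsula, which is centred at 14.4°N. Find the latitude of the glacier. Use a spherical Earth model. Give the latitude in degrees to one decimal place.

For equal true areas on Mercator, apparent areas scale as sec²φ, so the ratio is cos²φ₂ / cos²φ₁.
cos²φ₂ / cos²φ₁ = 6.32  ⇒  cos φ₁ = cos 14.4° / √6.32 = 0.9686/2.514 = 0.3853.
φ₁ = arccos(0.3853) ≈ 67.3°.

67.3°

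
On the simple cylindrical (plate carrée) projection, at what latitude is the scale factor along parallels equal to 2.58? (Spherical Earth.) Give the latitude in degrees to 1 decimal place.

Plate carrée: h = 1, k = sec φ along parallels.
sec φ = 2.58  ⇒  cos φ = 0.3876  ⇒  φ ≈ 67.2°.

67.2°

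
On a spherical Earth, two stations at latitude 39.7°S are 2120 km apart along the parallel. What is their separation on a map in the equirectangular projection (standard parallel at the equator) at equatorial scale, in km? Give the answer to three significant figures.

2760 km

In the plate carrée (x = Rλ, y = Rφ), meridians are true-scale (h = 1) and parallels are stretched by k = sec φ.
Along the parallel, k = sec 39.7° = 1/0.7694 = 1.300.
Map distance = 2120 × 1.300 ≈ 2760 km.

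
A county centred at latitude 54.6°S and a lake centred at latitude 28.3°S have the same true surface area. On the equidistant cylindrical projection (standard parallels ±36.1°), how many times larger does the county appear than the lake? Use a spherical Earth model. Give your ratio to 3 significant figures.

1.52

With standard parallel φ₀ = 36.1°, the equirectangular projection gives x = Rλ cos φ₀, y = Rφ, so h = 1 and k = cos 36.1° / cos φ.
Areal scale at 54.6°: h·k = 1.000 × 1.395 = 1.395.
Areal scale at 28.3°: h·k = 1.000 × 0.9177 = 0.9177.
Ratio = 1.395/0.9177 ≈ 1.52.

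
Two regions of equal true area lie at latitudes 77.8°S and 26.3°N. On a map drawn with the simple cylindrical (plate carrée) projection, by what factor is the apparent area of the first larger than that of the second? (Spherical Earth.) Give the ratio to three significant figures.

In the plate carrée (x = Rλ, y = Rφ), meridians are true-scale (h = 1) and parallels are stretched by k = sec φ.
Areal scale at 77.8°: h·k = 1.000 × 4.732 = 4.732.
Areal scale at 26.3°: h·k = 1.000 × 1.115 = 1.115.
Ratio = 4.732/1.115 ≈ 4.24.

4.24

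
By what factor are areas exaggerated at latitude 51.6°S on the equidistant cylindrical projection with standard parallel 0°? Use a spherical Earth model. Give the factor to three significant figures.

In the plate carrée (x = Rλ, y = Rφ), meridians are true-scale (h = 1) and parallels are stretched by k = sec φ.
Areal scale = h·k = 1 × sec φ; at 51.6°, h = 1.000, k = 1.610, so h·k = 1.610.

1.61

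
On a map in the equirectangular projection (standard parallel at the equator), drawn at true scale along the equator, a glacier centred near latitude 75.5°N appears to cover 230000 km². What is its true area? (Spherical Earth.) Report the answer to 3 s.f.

57600 km²

For the equirectangular projection with φ₀ = 0 (plate carrée), h = 1 along meridians and k = sec φ along parallels.
Areal scale = h·k = 1 × sec φ; at 75.5°, h = 1.000, k = 3.994, so h·k = 3.994.
True area = apparent / (areal scale) = 230000 / 3.994 ≈ 57600 km².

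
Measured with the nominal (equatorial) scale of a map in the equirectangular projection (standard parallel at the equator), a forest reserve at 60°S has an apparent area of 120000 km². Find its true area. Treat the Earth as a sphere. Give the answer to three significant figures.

60000 km²

For the equirectangular projection with φ₀ = 0 (plate carrée), h = 1 along meridians and k = sec φ along parallels.
Areal scale = h·k = 1 × sec φ; at 60°, h = 1.000, k = 2.000, so h·k = 2.000.
True area = apparent / (areal scale) = 120000 / 2.000 ≈ 60000 km².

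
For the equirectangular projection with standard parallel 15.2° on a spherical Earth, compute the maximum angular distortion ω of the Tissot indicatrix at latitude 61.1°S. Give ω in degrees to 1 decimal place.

38.9°

The equidistant cylindrical projection with φ₀ = 15.2° has h = 1 (meridians true) and k = cos φ₀ / cos φ along parallels.
At 61.1°: h = 1.000, k = 1.997; principal scales a = 1.997, b = 1.000.
sin(ω/2) = (a − b)/(a + b) = 0.9968/2.997 = 0.3326, so ω = 2 arcsin(0.3326) ≈ 38.9°.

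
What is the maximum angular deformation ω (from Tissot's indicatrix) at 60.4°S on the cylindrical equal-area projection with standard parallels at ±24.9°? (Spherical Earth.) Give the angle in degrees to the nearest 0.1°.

Cylindrical equal-area (φ₀ = 24.9°): h = cos φ / cos 24.9° along meridians, k = cos 24.9° / cos φ along parallels; h·k = 1.
At 60.4°: h = 0.5446, k = 1.836; principal scales a = 1.836, b = 0.5446.
sin(ω/2) = (a − b)/(a + b) = 1.292/2.381 = 0.5426, so ω = 2 arcsin(0.5426) ≈ 65.7°.

65.7°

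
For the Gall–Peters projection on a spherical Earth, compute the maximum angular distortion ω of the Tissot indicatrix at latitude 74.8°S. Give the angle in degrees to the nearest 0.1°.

The Gall–Peters projection is cylindrical equal-area with φ₀ = 45°. Cylindrical equal-area (φ₀ = 45°): h = cos φ / cos 45° along meridians, k = cos 45° / cos φ along parallels; h·k = 1.
At 74.8°: h = 0.3708, k = 2.697; principal scales a = 2.697, b = 0.3708.
sin(ω/2) = (a − b)/(a + b) = 2.326/3.068 = 0.7583, so ω = 2 arcsin(0.7583) ≈ 98.6°.

98.6°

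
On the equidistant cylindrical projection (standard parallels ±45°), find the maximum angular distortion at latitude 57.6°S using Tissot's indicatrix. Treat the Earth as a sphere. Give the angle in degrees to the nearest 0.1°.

15.8°

In the equirectangular projection with standard parallel φ₀ = 45° (x = Rλ cos φ₀, y = Rφ), meridians are true-scale (h = 1) and the parallel scale is k = cos φ₀ / cos φ.
At 57.6°: h = 1.000, k = 1.320; principal scales a = 1.320, b = 1.000.
sin(ω/2) = (a − b)/(a + b) = 0.3197/2.320 = 0.1378, so ω = 2 arcsin(0.1378) ≈ 15.8°.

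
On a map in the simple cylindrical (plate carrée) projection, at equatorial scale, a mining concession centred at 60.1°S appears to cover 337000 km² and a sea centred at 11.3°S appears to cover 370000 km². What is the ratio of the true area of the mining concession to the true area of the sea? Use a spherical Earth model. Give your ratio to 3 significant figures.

On the plate carrée, areal scale = h·k = 1 × sec φ, so true area = apparent × cos φ.
True area of mining concession: 337000 × cos(60.1°) = 337000 × 0.4985 = 168000 km².
True area of sea: 370000 × cos(11.3°) = 370000 × 0.9806 = 362800 km².
Ratio = 168000 / 362800 ≈ 0.463.

0.463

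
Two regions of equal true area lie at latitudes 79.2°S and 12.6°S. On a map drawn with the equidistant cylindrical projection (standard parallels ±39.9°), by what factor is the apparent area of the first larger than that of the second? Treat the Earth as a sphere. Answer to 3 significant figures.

The equidistant cylindrical projection with φ₀ = 39.9° has h = 1 (meridians true) and k = cos φ₀ / cos φ along parallels.
Areal scale at 79.2°: h·k = 1.000 × 4.094 = 4.094.
Areal scale at 12.6°: h·k = 1.000 × 0.7861 = 0.7861.
Ratio = 4.094/0.7861 ≈ 5.21.

5.21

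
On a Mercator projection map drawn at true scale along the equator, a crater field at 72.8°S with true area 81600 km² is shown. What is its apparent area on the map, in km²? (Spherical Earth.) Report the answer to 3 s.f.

Mercator is conformal, so the point scale is isotropic: h = k = sec φ = 1/cos φ.
Areal scale = k² = sec²φ = 1/cos²(72.8°) = 1/0.2957² = 11.44.
Apparent area = 81600 × 11.44 ≈ 933000 km².

933000 km²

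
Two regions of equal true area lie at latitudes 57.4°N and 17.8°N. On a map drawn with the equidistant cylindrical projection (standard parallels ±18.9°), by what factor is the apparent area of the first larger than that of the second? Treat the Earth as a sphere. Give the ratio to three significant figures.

With standard parallel φ₀ = 18.9°, the equirectangular projection gives x = Rλ cos φ₀, y = Rφ, so h = 1 and k = cos 18.9° / cos φ.
Areal scale at 57.4°: h·k = 1.000 × 1.756 = 1.756.
Areal scale at 17.8°: h·k = 1.000 × 0.9937 = 0.9937.
Ratio = 1.756/0.9937 ≈ 1.77.

1.77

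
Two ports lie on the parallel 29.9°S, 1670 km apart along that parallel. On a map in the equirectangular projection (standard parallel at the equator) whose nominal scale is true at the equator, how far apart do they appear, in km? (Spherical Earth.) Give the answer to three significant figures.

1930 km

In the plate carrée (x = Rλ, y = Rφ), meridians are true-scale (h = 1) and parallels are stretched by k = sec φ.
Along the parallel, k = sec 29.9° = 1/0.8669 = 1.154.
Map distance = 1670 × 1.154 ≈ 1930 km.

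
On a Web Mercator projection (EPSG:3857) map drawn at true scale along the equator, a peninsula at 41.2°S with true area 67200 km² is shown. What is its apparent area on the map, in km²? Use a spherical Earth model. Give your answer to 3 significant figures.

119000 km²

Mercator is conformal, so the point scale is isotropic: h = k = sec φ = 1/cos φ.
Areal scale = k² = sec²φ = 1/cos²(41.2°) = 1/0.7524² = 1.766.
Apparent area = 67200 × 1.766 ≈ 119000 km².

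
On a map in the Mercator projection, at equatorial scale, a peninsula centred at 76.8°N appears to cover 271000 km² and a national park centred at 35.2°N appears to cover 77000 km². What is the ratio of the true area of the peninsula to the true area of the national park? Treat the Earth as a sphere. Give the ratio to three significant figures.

0.275

On Mercator the areal scale is sec²φ, so true area = apparent × cos²φ.
True area of peninsula: 271000 × cos²(76.8°) = 271000 × 0.05214 = 14130 km².
True area of national park: 77000 × cos²(35.2°) = 77000 × 0.6677 = 51410 km².
Ratio = 14130 / 51410 ≈ 0.275.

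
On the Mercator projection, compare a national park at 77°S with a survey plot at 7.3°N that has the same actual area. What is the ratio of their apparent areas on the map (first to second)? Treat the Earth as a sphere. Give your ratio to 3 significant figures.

19.4

Mercator is conformal with k = sec φ, so areal scale = k² = sec²φ.
At 77°: sec²(77°) = 1/0.2250² = 19.76.
At 7.3°: sec²(7.3°) = 1/0.9919² = 1.016.
Ratio = 19.76/1.016 = cos²(7.3°)/cos²(77°) ≈ 19.4.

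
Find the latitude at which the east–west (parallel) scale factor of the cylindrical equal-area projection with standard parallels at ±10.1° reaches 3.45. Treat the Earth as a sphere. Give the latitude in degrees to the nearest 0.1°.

73.4°

Cylindrical equal-area (φ₀ = 10.1°): h = cos φ / cos 10.1° along meridians, k = cos 10.1° / cos φ along parallels; h·k = 1.
k = cos φ₀ / cos φ = 3.45  ⇒  cos φ = cos 10.1° / 3.45 = 0.2854.
φ = arccos(0.2854) ≈ 73.4°.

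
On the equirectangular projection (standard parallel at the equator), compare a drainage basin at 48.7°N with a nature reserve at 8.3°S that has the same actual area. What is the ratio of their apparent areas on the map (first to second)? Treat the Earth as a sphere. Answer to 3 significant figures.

1.50

In the plate carrée (x = Rλ, y = Rφ), meridians are true-scale (h = 1) and parallels are stretched by k = sec φ.
Areal scale at 48.7°: h·k = 1.000 × 1.515 = 1.515.
Areal scale at 8.3°: h·k = 1.000 × 1.011 = 1.011.
Ratio = 1.515/1.011 ≈ 1.50.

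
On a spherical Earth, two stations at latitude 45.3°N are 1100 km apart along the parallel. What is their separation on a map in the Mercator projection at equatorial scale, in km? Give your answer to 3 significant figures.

The Mercator projection is conformal; its linear scale factor is the same in every direction and equals sec φ = 1/cos φ.
Along the parallel, k = sec 45.3° = 1/0.7034 = 1.422.
Map distance = 1100 × 1.422 ≈ 1560 km.

1560 km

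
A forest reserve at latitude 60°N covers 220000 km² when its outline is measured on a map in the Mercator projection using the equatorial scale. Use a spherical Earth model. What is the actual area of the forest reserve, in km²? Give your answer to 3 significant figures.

55000 km²

The Mercator projection is conformal; its linear scale factor is the same in every direction and equals sec φ = 1/cos φ.
Areal scale = k² = sec²φ = 1/cos²(60°) = 1/0.5000² = 4.000.
True area = apparent / (areal scale) = 220000 / 4.000 ≈ 55000 km².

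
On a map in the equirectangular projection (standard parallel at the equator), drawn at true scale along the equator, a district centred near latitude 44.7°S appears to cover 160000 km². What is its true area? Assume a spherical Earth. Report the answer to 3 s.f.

114000 km²

In the plate carrée (x = Rλ, y = Rφ), meridians are true-scale (h = 1) and parallels are stretched by k = sec φ.
Areal scale = h·k = 1 × sec φ; at 44.7°, h = 1.000, k = 1.407, so h·k = 1.407.
True area = apparent / (areal scale) = 160000 / 1.407 ≈ 114000 km².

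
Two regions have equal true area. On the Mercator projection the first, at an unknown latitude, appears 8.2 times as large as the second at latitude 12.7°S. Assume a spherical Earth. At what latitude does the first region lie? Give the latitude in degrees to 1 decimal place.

Mercator areal scale is sec²φ, so apparent-area ratio = sec²φ₁ / sec²φ₂ = cos²φ₂ / cos²φ₁.
cos²φ₂ / cos²φ₁ = 8.2  ⇒  cos φ₁ = cos 12.7° / √8.2 = 0.9755/2.864 = 0.3407.
φ₁ = arccos(0.3407) ≈ 70.1°.

70.1°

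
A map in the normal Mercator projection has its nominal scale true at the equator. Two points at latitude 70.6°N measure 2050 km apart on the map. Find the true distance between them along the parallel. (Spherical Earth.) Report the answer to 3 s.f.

681 km

For Mercator, h = k = sec φ (a conformal cylindrical projection has a single point scale, 1/cos φ).
Along the parallel at 70.6°, map distances are exaggerated by k = sec 70.6° = 3.011.
True distance = 2050 / 3.011 = 2050 × cos 70.6° ≈ 681 km.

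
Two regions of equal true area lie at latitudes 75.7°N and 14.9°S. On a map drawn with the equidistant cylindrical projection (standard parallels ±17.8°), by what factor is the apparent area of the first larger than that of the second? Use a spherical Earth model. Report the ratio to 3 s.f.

In the equirectangular projection with standard parallel φ₀ = 17.8° (x = Rλ cos φ₀, y = Rφ), meridians are true-scale (h = 1) and the parallel scale is k = cos φ₀ / cos φ.
Areal scale at 75.7°: h·k = 1.000 × 3.855 = 3.855.
Areal scale at 14.9°: h·k = 1.000 × 0.9853 = 0.9853.
Ratio = 3.855/0.9853 ≈ 3.91.

3.91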